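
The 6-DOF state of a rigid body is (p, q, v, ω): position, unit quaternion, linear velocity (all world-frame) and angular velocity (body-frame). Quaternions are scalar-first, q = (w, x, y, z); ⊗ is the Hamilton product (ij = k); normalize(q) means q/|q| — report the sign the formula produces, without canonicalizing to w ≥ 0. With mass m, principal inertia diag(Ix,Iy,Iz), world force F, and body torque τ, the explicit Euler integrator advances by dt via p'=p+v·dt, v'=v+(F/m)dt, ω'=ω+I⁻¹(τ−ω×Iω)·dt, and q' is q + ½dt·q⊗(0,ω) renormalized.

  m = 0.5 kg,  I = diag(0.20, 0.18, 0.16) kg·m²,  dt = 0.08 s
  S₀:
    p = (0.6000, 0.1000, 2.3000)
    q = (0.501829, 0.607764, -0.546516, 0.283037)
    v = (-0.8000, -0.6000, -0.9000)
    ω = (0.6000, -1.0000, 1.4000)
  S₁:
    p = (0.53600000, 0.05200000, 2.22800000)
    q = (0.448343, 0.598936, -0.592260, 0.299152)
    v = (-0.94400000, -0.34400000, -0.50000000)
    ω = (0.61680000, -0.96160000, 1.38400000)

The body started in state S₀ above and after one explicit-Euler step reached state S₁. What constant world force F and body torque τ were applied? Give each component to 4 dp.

F = (-0.9000, 1.6000, 2.5000)
τ = (0.0700, 0.1200, -0.0200)

Δω = ω₁−ω₀ = (0.01680000, 0.03840000, -0.01600000)
precession coupling = (0.0280, 0.0336, 0.0120)
applied torque τ = (0.0700, 0.1200, -0.0200)
velocity change Δv = (-0.14400000, 0.25600000, 0.40000000)
applied force F = (-0.9000, 1.6000, 2.5000)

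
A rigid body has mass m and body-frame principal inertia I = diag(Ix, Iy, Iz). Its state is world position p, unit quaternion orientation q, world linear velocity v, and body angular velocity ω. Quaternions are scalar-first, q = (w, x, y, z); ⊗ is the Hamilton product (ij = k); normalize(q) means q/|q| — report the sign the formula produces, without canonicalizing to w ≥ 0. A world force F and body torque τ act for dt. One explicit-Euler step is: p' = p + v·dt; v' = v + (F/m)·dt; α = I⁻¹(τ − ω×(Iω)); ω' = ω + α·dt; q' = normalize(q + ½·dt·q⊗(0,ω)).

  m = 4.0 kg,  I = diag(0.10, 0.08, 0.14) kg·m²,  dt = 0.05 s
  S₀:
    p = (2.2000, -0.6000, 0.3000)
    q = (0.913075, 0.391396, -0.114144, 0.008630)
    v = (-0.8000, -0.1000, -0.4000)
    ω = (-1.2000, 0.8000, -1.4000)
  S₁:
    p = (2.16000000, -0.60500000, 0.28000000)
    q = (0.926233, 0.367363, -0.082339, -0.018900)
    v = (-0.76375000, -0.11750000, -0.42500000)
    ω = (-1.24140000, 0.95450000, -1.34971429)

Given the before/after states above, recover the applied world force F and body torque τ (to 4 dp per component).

Δv = v₁−v₀ = (0.03625000, -0.01750000, -0.02500000)
applied force F = (2.9000, -1.4000, -2.0000)
ω₁ − ω₀ = (-0.04140000, 0.15450000, 0.05028571)
applied torque τ = (-0.1500, 0.1800, 0.1600)

F = (2.9000, -1.4000, -2.0000)
τ = (-0.1500, 0.1800, 0.1600)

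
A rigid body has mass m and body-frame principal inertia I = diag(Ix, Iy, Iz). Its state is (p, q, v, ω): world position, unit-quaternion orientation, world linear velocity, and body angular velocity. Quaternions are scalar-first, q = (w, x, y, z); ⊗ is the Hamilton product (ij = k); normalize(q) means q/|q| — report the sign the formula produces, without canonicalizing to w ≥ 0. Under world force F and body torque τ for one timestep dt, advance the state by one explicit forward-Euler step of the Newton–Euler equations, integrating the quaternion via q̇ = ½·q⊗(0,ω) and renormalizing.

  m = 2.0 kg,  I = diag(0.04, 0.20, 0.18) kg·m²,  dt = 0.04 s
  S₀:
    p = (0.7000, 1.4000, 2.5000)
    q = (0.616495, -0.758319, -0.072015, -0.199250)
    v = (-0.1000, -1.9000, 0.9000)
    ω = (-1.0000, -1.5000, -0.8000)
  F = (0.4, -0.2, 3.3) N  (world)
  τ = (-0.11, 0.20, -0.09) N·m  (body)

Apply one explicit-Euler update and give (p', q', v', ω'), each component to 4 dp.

precession coupling ω×(Iω) = (-0.0240, -0.1120, 0.2400)
(τ − ω×Iω)/I = (-2.1500, 1.5600, -1.8333)
ω' = ω + α·dt = (-1.0860, -1.4376, -0.8733)
q⊗(0,ω) = (-1.0257415, -0.8577580, -1.3321477, 0.5722675)
updated quaternion q' = (0.5955, -0.7749, -0.0986, -0.1877)
linear accel F/m = (0.2000, -0.1000, 1.6500)
p + v·dt = (0.6960, 1.3240, 2.5360)
v + (F/m)dt = (-0.0920, -1.9040, 0.9660)

p' = (0.6960, 1.3240, 2.5360)
q' = (0.5955, -0.7749, -0.0986, -0.1877)
v' = (-0.0920, -1.9040, 0.9660)
ω' = (-1.0860, -1.4376, -0.8733)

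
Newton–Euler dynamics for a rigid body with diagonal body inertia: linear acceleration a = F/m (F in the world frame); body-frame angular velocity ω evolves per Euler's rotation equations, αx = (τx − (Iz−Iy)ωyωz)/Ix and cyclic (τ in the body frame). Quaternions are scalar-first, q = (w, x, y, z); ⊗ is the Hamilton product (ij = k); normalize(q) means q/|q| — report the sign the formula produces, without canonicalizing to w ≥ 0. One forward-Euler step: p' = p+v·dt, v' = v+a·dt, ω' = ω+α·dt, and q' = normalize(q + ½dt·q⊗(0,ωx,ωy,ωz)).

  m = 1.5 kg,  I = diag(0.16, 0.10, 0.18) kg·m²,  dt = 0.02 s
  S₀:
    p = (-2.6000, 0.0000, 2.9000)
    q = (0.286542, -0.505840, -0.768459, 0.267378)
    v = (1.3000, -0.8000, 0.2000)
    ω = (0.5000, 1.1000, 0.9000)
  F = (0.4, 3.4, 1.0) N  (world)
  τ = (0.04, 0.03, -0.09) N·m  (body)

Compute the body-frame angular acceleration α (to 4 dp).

α = (-0.2450, 0.3900, -0.3167)

ω×(Iω) gyroscopic = (0.0792, -0.0090, -0.0330)
angular accel α = (-0.2450, 0.3900, -0.3167)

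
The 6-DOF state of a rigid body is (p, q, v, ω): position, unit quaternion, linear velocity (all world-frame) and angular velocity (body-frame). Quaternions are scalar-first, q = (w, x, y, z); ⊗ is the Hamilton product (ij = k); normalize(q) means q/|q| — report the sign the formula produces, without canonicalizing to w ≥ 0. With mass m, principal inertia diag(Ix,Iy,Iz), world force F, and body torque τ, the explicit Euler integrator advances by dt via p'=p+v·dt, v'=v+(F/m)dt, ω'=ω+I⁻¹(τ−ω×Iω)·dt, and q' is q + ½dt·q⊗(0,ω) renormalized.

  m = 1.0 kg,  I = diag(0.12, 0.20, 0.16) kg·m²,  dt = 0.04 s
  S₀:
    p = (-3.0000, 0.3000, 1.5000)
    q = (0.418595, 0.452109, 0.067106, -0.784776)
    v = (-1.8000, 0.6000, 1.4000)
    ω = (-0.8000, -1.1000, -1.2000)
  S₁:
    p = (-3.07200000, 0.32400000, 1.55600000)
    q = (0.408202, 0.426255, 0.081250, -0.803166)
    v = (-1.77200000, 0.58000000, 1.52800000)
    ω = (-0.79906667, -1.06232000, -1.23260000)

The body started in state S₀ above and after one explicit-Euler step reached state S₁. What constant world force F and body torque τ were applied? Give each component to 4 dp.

F = (0.7000, -0.5000, 3.2000)
τ = (-0.0500, 0.1500, -0.0600)

Δω = ω₁−ω₀ = (0.00093333, 0.03768000, -0.03260000)
τ = I·(Δω/dt) + ω₀×(Iω₀) = (-0.0500, 0.1500, -0.0600)
Δv = v₁−v₀ = (0.02800000, -0.02000000, 0.12800000)
applied force F = (0.7000, -0.5000, 3.2000)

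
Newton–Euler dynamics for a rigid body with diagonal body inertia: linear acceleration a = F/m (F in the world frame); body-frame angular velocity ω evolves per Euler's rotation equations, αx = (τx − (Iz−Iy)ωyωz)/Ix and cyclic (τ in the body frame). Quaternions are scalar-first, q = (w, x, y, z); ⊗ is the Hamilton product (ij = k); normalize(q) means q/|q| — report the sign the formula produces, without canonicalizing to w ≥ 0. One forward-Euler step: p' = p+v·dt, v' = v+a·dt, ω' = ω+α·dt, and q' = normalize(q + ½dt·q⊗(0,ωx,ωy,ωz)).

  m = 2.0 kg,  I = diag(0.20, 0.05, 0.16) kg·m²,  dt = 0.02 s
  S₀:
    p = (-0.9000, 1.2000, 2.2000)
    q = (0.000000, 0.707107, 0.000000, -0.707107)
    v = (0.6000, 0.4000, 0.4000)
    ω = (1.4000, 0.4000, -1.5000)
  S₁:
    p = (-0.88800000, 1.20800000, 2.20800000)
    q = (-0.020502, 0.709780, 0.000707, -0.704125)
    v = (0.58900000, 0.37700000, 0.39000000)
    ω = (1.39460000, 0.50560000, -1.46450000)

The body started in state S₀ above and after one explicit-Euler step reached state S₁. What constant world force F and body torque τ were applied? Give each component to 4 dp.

F = (-1.1000, -2.3000, -1.0000)
τ = (-0.1200, 0.1800, 0.2000)

rate change Δω = (-0.00540000, 0.10560000, 0.03550000)
precession coupling = (-0.0660, -0.0840, -0.0840)
applied torque τ = (-0.1200, 0.1800, 0.2000)
Δv = v₁−v₀ = (-0.01100000, -0.02300000, -0.01000000)
m·(v₁−v₀)/dt = (-1.1000, -2.3000, -1.0000)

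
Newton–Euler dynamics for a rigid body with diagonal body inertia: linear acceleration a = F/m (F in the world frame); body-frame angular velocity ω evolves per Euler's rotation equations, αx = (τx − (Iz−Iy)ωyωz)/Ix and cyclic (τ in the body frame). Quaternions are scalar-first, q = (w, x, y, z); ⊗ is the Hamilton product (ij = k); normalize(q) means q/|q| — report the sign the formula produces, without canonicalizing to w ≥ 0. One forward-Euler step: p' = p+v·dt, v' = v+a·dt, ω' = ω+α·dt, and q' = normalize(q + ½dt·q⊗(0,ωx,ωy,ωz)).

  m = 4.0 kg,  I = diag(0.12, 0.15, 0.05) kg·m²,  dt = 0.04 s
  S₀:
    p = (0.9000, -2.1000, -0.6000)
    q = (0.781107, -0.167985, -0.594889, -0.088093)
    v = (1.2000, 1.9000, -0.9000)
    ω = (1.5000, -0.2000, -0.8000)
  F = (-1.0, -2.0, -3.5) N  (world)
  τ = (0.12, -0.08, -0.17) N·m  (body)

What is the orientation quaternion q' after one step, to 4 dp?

q' = (0.7819, -0.1353, -0.6030, -0.0820)

q⊗(0,ω) = (0.0625253, 1.6299531, -0.4227489, 0.3010449)
q' = normalize(q + ½dt·q⊗(0,ω)) = (0.7819, -0.1353, -0.6030, -0.0820)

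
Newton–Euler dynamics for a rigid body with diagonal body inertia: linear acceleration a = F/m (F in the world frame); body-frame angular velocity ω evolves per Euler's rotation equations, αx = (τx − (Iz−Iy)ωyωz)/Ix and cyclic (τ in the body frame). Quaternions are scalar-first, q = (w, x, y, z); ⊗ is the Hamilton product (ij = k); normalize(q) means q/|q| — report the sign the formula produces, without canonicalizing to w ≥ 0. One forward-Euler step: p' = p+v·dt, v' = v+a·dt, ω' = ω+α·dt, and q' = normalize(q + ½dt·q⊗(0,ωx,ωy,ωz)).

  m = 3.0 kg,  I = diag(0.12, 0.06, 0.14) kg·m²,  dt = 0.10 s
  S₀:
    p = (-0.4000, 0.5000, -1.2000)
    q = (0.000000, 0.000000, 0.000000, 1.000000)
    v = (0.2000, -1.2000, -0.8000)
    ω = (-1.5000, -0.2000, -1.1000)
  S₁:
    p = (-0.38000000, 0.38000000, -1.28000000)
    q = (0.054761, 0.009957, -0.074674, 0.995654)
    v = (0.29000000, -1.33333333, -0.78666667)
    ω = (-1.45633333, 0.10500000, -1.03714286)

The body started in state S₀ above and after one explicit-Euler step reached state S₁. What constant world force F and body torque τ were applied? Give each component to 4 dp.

v₁ − v₀ = (0.09000000, -0.13333333, 0.01333333)
applied force F = (2.7000, -4.0000, 0.4000)
rate change Δω = (0.04366667, 0.30500000, 0.06285714)
gyro term ω₀×Iω₀ = (0.0176, -0.0330, -0.0180)
I·α + gyro = (0.0700, 0.1500, 0.0700)

F = (2.7000, -4.0000, 0.4000)
τ = (0.0700, 0.1500, 0.0700)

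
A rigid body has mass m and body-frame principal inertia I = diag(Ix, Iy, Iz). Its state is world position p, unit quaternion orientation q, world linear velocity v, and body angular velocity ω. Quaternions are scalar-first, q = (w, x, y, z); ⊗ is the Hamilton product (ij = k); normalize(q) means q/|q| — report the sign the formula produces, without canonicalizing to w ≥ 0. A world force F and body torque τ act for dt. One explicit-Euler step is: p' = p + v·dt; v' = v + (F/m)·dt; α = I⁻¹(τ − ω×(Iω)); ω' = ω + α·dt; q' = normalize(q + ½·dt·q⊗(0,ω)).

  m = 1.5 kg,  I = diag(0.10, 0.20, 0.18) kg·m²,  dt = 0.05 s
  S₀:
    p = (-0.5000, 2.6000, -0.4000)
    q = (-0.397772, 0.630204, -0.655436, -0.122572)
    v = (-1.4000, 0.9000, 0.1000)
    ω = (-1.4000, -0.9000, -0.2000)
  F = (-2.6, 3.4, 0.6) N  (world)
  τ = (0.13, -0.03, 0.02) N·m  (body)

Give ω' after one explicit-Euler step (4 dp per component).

gyro term ω×Iω = (-0.0036, -0.0224, 0.1260)
(τ − ω×Iω)/I = (1.3360, -0.0380, -0.5889)
new body rate ω' = (-1.3332, -0.9019, -0.2294)

ω' = (-1.3332, -0.9019, -0.2294)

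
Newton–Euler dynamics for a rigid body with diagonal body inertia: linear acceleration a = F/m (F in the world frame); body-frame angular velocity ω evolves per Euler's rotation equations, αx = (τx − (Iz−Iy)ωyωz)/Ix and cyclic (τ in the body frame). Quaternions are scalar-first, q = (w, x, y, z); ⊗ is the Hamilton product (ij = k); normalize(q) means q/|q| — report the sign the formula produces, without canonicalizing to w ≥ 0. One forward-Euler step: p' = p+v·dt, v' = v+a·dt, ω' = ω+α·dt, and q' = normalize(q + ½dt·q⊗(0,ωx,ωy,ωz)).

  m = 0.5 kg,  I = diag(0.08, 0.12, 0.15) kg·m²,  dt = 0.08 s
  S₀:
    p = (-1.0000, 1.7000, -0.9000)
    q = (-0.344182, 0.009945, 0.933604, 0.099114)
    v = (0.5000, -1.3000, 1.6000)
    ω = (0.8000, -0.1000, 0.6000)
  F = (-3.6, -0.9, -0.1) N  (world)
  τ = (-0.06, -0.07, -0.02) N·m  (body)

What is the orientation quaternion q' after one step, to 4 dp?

q' = (-0.3429, 0.0217, 0.9372, 0.0609)

Hamilton product q⊗(0,ω) = (0.0259360, 0.2947282, 0.1077424, -0.9543869)
updated quaternion q' = (-0.3429, 0.0217, 0.9372, 0.0609)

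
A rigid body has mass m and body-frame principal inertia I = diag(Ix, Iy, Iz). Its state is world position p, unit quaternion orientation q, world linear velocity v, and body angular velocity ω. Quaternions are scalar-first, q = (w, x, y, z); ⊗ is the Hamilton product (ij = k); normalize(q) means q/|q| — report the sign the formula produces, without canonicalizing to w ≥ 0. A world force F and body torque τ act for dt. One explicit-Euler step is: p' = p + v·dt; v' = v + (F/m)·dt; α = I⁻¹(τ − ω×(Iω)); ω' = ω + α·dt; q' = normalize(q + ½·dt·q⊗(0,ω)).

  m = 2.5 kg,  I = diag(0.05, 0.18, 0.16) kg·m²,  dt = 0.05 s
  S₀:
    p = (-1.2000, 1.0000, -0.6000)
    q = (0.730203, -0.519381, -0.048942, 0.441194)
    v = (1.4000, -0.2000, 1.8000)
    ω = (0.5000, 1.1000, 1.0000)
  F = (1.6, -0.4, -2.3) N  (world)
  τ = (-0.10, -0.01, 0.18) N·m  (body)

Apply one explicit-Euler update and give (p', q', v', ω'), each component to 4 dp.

p' = (-1.1300, 0.9900, -0.5100)
q' = (0.7265, -0.5232, -0.0104, 0.4454)
v' = (1.4320, -0.2080, 1.7540)
ω' = (0.4220, 1.1125, 1.0339)

α = I⁻¹(τ − ω×Iω) = (-1.5600, 0.2500, 0.6781)
ω' = ω + α·dt = (0.4220, 1.1125, 1.0339)
Hamilton product q⊗(0,ω) = (-0.1276673, -0.1691539, 1.5432013, 0.1833549)
q + ½dt·q⊗(0,ω), renormalized = (0.7265, -0.5232, -0.0104, 0.4454)
linear accel F/m = (0.6400, -0.1600, -0.9200)
p' = p + v·dt = (-1.1300, 0.9900, -0.5100)
v + (F/m)dt = (1.4320, -0.2080, 1.7540)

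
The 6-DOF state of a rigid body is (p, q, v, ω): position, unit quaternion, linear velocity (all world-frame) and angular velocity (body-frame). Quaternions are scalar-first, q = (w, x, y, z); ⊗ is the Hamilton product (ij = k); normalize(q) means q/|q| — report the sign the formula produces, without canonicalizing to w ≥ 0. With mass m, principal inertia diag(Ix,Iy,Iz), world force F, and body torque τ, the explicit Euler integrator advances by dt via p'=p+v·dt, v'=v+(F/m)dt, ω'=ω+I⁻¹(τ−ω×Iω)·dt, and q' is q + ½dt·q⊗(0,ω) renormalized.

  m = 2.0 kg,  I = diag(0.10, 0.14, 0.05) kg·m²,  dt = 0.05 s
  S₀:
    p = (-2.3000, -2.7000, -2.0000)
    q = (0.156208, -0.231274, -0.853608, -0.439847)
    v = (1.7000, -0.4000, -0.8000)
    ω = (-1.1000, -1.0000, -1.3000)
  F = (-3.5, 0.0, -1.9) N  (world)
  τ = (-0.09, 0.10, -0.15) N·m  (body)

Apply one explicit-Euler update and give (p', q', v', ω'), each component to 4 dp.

p + v·dt = (-2.2150, -2.7200, -2.0400)
v' = v + a·dt = (1.6125, -0.4000, -0.8475)
(τ − ω×Iω)/I = (0.2700, 0.2036, -3.8800)
ω' = ω + α·dt = (-1.0865, -0.9898, -1.4940)
Hamilton product q⊗(0,ω) = (-1.6798105, 0.4980146, 0.0269675, -0.9107652)
updated quaternion q' = (0.1141, -0.2186, -0.8519, -0.4621)

p' = (-2.2150, -2.7200, -2.0400)
q' = (0.1141, -0.2186, -0.8519, -0.4621)
v' = (1.6125, -0.4000, -0.8475)
ω' = (-1.0865, -0.9898, -1.4940)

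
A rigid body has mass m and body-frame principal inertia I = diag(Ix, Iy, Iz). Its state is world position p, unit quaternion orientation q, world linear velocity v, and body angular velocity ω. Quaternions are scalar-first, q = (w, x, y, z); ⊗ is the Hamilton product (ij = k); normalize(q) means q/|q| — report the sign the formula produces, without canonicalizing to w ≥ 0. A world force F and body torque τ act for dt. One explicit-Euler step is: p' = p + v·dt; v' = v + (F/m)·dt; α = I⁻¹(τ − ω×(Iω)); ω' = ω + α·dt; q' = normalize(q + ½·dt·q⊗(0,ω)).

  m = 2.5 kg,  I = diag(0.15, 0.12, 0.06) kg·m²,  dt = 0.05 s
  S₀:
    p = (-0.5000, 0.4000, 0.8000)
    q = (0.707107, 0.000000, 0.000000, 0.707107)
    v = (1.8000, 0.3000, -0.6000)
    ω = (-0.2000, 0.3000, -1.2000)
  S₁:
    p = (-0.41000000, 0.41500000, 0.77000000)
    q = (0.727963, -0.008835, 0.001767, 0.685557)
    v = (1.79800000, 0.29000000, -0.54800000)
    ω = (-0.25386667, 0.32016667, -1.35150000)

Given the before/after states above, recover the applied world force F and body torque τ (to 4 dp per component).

F = (-0.1000, -0.5000, 2.6000)
τ = (-0.1400, 0.0700, -0.1800)

rate change Δω = (-0.05386667, 0.02016667, -0.15150000)
ω₀×(Iω₀) = (0.0216, 0.0216, 0.0018)
τ = I·(Δω/dt) + ω₀×(Iω₀) = (-0.1400, 0.0700, -0.1800)
Δv = v₁−v₀ = (-0.00200000, -0.01000000, 0.05200000)
applied force F = (-0.1000, -0.5000, 2.6000)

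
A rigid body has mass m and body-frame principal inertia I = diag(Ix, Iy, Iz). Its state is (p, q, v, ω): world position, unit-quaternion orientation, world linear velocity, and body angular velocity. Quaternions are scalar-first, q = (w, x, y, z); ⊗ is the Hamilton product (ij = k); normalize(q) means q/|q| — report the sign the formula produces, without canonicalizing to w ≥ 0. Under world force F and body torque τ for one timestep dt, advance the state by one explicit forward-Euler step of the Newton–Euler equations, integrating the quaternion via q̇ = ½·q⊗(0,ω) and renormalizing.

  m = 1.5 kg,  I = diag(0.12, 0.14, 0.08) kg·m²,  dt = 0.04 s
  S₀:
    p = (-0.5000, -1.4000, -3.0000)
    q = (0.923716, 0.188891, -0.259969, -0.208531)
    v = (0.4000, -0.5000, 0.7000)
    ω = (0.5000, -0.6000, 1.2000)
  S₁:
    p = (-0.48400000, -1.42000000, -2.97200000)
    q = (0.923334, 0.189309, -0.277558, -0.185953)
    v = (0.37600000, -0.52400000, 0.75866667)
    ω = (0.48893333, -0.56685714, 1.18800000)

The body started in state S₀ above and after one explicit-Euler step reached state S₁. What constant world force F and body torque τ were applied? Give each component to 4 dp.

F = (-0.9000, -0.9000, 2.2000)
τ = (0.0100, 0.1400, -0.0300)

v₁ − v₀ = (-0.02400000, -0.02400000, 0.05866667)
applied force F = (-0.9000, -0.9000, 2.2000)
rate change Δω = (-0.01106667, 0.03314286, -0.01200000)
I·α + gyro = (0.0100, 0.1400, -0.0300)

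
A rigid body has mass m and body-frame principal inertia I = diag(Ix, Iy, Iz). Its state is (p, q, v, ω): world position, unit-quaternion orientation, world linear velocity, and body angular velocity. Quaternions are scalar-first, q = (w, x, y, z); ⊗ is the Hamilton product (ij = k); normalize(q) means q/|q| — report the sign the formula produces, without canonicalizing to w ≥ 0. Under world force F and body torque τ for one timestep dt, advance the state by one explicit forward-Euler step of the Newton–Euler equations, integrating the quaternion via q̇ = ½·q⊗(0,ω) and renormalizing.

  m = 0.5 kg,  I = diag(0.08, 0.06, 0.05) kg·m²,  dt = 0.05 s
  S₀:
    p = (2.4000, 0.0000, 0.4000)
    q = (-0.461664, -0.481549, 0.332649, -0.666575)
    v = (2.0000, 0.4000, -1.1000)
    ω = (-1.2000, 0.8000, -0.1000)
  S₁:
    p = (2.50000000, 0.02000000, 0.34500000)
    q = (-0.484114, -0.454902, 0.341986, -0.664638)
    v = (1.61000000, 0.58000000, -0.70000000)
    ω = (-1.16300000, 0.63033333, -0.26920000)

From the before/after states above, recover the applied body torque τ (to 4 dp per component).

τ = (0.0600, -0.2000, -0.1500)

ω₁ − ω₀ = (0.03700000, -0.16966667, -0.16920000)
I·α + gyro = (0.0600, -0.2000, -0.1500)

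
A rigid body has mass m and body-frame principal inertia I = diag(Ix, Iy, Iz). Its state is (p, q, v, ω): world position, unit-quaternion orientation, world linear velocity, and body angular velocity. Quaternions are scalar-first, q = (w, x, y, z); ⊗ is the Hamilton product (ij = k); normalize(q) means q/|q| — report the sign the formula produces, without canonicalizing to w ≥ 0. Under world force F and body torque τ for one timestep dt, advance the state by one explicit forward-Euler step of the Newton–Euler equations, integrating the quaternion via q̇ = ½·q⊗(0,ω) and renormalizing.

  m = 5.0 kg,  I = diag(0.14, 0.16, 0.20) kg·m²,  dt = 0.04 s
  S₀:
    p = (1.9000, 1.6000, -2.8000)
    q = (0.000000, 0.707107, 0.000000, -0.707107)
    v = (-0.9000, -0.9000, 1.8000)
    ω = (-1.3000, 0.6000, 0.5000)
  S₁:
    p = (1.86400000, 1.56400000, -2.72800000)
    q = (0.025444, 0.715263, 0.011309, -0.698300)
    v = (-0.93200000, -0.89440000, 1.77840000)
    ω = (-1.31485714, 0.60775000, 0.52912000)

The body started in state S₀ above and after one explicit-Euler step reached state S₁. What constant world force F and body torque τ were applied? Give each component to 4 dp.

v₁ − v₀ = (-0.03200000, 0.00560000, -0.02160000)
applied force F = (-4.0000, 0.7000, -2.7000)
ω₁ − ω₀ = (-0.01485714, 0.00775000, 0.02912000)
τ = I·(Δω/dt) + ω₀×(Iω₀) = (-0.0400, 0.0700, 0.1300)

F = (-4.0000, 0.7000, -2.7000)
τ = (-0.0400, 0.0700, 0.1300)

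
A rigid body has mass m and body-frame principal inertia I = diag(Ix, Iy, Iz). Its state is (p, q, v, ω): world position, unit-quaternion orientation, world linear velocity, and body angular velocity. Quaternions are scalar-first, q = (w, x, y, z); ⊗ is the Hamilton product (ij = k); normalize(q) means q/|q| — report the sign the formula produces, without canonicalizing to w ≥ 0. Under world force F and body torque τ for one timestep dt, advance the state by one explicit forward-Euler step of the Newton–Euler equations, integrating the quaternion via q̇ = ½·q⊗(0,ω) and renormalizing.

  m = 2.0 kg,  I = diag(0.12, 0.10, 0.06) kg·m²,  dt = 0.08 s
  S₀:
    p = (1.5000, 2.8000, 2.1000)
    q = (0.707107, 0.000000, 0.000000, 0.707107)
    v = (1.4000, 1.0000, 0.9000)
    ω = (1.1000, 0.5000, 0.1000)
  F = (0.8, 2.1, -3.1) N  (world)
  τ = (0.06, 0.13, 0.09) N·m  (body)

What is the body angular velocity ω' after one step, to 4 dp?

gyro term ω×Iω = (-0.0020, 0.0066, -0.0110)
α = I⁻¹(τ − ω×Iω) = (0.5167, 1.2340, 1.6833)
ω' = ω + α·dt = (1.1413, 0.5987, 0.2347)

ω' = (1.1413, 0.5987, 0.2347)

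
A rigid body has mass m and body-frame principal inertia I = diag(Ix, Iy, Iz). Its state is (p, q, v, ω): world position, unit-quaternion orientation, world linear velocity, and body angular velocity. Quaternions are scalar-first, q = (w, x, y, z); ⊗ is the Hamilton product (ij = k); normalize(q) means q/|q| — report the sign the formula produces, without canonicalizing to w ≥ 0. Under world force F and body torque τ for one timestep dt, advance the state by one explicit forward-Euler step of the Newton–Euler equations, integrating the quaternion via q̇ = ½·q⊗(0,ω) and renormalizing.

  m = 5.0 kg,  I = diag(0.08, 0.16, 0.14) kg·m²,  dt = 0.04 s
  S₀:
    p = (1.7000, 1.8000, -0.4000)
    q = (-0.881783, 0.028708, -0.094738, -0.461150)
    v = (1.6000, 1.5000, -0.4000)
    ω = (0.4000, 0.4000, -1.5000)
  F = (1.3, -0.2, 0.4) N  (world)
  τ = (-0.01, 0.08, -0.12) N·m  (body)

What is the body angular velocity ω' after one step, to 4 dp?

ω' = (0.3890, 0.4110, -1.5379)

angular accel α = (-0.2750, 0.2750, -0.9486)
new body rate ω' = (0.3890, 0.4110, -1.5379)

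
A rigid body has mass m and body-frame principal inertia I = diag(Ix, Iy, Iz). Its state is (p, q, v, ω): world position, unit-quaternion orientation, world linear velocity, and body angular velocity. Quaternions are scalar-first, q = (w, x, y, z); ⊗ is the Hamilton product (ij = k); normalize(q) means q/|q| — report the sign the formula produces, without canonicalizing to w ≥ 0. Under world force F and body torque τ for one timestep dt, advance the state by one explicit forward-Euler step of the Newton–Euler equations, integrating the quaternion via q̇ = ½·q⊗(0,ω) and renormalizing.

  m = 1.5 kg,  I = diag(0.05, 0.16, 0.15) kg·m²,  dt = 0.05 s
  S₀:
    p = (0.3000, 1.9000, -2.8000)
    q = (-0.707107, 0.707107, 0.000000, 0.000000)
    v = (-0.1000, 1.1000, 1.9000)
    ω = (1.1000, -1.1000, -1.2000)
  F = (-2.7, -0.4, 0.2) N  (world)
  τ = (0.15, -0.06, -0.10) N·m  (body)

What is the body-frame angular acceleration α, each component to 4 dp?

gyro term ω×Iω = (-0.0132, 0.1320, -0.1331)
(τ − ω×Iω)/I = (3.2640, -1.2000, 0.2207)

α = (3.2640, -1.2000, 0.2207)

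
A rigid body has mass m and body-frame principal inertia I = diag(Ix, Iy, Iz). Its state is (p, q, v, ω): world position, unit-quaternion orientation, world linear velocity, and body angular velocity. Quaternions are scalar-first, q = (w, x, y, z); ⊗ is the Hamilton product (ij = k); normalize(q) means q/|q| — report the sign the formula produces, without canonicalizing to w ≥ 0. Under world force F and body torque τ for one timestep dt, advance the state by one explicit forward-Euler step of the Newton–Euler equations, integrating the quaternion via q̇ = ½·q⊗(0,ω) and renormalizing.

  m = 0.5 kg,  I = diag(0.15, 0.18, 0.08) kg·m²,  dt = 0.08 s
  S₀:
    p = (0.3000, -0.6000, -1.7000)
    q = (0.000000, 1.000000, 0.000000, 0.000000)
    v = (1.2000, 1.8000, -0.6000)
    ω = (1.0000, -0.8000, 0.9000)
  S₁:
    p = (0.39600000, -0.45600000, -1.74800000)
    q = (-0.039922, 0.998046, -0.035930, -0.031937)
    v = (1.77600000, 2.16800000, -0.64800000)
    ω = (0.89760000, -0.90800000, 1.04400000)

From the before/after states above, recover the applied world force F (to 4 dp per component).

Δv = v₁−v₀ = (0.57600000, 0.36800000, -0.04800000)
F = m·Δv/dt = (3.6000, 2.3000, -0.3000)

F = (3.6000, 2.3000, -0.3000)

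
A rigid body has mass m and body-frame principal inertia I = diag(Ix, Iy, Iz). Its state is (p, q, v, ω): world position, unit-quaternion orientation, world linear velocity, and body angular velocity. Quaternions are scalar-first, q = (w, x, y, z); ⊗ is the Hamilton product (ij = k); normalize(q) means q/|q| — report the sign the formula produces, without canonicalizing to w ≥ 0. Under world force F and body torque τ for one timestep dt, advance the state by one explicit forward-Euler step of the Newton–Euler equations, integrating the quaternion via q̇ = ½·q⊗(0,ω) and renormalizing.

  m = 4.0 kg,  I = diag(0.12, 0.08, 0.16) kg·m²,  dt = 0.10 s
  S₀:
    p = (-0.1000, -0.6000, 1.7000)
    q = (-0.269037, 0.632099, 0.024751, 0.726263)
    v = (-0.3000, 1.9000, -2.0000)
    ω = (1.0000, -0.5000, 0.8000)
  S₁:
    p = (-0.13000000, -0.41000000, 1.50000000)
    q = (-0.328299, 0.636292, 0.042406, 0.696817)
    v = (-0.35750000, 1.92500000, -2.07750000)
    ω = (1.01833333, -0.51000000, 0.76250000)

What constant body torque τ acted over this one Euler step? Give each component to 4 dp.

τ = (-0.0100, -0.0400, -0.0400)

Δω = ω₁−ω₀ = (0.01833333, -0.01000000, -0.03750000)
τ = I·(Δω/dt) + ω₀×(Iω₀) = (-0.0100, -0.0400, -0.0400)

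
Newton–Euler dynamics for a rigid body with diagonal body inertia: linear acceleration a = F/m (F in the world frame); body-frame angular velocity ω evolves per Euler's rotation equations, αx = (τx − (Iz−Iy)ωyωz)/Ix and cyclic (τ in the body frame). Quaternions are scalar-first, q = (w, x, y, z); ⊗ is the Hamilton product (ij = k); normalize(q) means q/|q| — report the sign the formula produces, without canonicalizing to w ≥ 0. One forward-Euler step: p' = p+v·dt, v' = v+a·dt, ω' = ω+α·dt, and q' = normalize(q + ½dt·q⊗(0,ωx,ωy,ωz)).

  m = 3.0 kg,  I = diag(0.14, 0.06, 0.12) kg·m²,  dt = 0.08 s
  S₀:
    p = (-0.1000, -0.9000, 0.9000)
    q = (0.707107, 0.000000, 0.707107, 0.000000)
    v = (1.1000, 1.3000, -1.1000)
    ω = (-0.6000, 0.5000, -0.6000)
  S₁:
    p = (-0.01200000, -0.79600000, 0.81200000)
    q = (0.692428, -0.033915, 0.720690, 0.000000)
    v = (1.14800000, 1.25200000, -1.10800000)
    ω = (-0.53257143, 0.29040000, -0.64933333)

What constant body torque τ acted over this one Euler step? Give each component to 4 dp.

τ = (0.1000, -0.1500, -0.0500)

rate change Δω = (0.06742857, -0.20960000, -0.04933333)
I·α + gyro = (0.1000, -0.1500, -0.0500)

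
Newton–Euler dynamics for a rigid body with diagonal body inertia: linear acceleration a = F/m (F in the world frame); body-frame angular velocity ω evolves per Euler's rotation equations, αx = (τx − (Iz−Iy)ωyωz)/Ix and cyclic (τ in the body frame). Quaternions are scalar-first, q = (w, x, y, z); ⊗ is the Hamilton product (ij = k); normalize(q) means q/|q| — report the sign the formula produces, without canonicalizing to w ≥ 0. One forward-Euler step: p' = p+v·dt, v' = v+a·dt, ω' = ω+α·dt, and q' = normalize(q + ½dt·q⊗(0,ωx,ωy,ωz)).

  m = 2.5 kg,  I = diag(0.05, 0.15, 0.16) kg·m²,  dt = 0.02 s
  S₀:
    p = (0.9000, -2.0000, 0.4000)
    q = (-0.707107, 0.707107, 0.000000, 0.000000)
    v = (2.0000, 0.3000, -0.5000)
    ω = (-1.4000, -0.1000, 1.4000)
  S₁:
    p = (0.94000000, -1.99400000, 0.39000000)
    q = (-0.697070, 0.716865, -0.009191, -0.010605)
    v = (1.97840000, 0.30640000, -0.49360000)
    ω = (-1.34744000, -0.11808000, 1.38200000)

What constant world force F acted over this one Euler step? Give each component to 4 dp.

F = (-2.7000, 0.8000, 0.8000)

velocity change Δv = (-0.02160000, 0.00640000, 0.00640000)
m·(v₁−v₀)/dt = (-2.7000, 0.8000, 0.8000)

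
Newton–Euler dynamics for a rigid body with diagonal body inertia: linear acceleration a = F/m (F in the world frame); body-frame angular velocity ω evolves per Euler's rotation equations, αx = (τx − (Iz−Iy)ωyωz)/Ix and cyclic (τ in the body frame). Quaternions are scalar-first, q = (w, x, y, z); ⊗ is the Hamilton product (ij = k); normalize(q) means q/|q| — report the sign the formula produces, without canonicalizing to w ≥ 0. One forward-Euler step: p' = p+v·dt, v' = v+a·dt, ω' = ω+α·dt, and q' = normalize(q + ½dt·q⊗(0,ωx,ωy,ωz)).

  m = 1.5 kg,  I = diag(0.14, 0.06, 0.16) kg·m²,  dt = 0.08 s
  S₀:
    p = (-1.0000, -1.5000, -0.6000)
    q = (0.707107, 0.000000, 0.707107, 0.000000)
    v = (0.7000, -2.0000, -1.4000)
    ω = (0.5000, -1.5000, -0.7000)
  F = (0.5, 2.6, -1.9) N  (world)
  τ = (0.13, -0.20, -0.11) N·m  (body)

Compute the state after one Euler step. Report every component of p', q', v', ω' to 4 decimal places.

gyro term ω×Iω = (0.1050, 0.0070, 0.0600)
angular accel α = (0.1786, -3.4500, -1.0625)
ω' = ω + α·dt = (0.5143, -1.7760, -0.7850)
Hamilton product q⊗(0,ω) = (1.0606605, -0.1414214, -1.0606605, -0.8485284)
q + ½dt·q⊗(0,ω), renormalized = (0.7477, -0.0056, 0.6631, -0.0339)
a = F/m = (0.3333, 1.7333, -1.2667)
p' = p + v·dt = (-0.9440, -1.6600, -0.7120)
new velocity v' = (0.7267, -1.8613, -1.5013)

p' = (-0.9440, -1.6600, -0.7120)
q' = (0.7477, -0.0056, 0.6631, -0.0339)
v' = (0.7267, -1.8613, -1.5013)
ω' = (0.5143, -1.7760, -0.7850)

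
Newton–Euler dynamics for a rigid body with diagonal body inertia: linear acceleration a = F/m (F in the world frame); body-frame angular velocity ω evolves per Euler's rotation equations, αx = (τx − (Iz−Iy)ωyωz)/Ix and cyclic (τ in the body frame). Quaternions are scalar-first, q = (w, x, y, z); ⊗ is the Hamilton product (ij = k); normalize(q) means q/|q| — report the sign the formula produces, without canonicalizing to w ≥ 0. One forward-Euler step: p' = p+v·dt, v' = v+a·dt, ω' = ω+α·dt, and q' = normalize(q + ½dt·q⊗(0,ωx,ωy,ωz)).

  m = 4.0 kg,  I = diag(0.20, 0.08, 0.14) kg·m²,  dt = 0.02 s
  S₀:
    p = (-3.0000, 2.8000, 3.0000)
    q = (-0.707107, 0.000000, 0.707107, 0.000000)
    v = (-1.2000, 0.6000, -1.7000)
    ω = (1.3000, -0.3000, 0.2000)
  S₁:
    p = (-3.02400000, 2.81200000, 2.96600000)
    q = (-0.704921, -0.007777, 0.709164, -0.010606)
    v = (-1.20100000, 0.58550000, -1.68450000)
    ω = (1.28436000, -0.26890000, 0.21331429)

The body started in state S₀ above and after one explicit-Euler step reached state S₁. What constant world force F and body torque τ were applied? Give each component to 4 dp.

F = (-0.2000, -2.9000, 3.1000)
τ = (-0.1600, 0.1400, 0.1400)

v₁ − v₀ = (-0.00100000, -0.01450000, 0.01550000)
m·(v₁−v₀)/dt = (-0.2000, -2.9000, 3.1000)
Δω = ω₁−ω₀ = (-0.01564000, 0.03110000, 0.01331429)
precession coupling = (-0.0036, 0.0156, 0.0468)
applied torque τ = (-0.1600, 0.1400, 0.1400)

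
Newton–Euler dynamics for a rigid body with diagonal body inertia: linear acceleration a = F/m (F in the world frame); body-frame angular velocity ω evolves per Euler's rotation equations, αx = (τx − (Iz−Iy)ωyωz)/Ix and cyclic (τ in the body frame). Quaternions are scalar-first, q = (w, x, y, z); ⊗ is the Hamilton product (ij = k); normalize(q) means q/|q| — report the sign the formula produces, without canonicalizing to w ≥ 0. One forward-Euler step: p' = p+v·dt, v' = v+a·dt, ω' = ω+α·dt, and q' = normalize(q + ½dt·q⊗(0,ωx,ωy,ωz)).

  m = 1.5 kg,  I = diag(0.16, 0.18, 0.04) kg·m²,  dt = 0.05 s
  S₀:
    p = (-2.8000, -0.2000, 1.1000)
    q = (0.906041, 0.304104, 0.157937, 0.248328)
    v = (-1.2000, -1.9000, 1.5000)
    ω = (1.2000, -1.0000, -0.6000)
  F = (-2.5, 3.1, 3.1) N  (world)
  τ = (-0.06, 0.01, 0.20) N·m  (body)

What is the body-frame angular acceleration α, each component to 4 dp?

ω×(Iω) gyroscopic = (-0.0840, -0.0864, -0.0240)
α = I⁻¹(τ − ω×Iω) = (0.1500, 0.5356, 5.6000)

α = (0.1500, 0.5356, 5.6000)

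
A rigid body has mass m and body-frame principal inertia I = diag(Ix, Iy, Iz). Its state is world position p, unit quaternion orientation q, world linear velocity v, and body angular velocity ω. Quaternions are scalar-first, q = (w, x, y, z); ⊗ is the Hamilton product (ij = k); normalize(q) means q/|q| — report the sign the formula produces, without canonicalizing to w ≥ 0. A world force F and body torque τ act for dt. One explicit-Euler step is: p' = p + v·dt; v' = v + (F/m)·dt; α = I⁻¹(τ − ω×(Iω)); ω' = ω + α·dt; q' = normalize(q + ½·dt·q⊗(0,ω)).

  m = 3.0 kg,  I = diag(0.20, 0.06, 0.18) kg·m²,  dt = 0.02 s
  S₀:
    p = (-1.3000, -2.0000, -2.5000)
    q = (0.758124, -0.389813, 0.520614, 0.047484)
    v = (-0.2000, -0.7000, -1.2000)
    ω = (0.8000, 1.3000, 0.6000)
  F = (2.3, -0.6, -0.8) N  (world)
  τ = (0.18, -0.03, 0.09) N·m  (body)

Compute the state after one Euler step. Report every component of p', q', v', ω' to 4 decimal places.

p' = p + v·dt = (-1.3040, -2.0140, -2.5240)
v' = v + a·dt = (-0.1847, -0.7040, -1.2053)
gyro term ω×Iω = (0.0936, 0.0096, -0.1456)
angular accel α = (0.4320, -0.6600, 1.3089)
new body rate ω' = (0.8086, 1.2868, 0.6262)
q⊗(0,ω) = (-0.3934382, 0.8571384, 1.2574362, -0.4683737)
q + ½dt·q⊗(0,ω), renormalized = (0.7541, -0.3812, 0.5331, 0.0428)

p' = (-1.3040, -2.0140, -2.5240)
q' = (0.7541, -0.3812, 0.5331, 0.0428)
v' = (-0.1847, -0.7040, -1.2053)
ω' = (0.8086, 1.2868, 0.6262)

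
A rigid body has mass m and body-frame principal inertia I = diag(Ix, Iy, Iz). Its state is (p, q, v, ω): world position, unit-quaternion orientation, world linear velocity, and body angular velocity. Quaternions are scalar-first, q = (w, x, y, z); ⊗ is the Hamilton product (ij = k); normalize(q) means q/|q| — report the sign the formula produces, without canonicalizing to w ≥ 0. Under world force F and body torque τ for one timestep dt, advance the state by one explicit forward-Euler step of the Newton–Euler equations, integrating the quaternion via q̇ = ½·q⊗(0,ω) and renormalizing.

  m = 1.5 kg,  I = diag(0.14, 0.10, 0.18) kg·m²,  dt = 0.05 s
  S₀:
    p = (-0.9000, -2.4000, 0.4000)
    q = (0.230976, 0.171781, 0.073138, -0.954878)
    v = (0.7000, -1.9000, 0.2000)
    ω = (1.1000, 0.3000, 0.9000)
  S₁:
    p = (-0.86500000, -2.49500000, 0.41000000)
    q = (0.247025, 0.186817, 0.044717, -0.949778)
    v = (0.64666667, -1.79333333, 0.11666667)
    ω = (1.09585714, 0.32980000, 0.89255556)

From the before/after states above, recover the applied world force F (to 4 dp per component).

F = (-1.6000, 3.2000, -2.5000)

Δv = v₁−v₀ = (-0.05333333, 0.10666667, -0.08333333)
F = m·Δv/dt = (-1.6000, 3.2000, -2.5000)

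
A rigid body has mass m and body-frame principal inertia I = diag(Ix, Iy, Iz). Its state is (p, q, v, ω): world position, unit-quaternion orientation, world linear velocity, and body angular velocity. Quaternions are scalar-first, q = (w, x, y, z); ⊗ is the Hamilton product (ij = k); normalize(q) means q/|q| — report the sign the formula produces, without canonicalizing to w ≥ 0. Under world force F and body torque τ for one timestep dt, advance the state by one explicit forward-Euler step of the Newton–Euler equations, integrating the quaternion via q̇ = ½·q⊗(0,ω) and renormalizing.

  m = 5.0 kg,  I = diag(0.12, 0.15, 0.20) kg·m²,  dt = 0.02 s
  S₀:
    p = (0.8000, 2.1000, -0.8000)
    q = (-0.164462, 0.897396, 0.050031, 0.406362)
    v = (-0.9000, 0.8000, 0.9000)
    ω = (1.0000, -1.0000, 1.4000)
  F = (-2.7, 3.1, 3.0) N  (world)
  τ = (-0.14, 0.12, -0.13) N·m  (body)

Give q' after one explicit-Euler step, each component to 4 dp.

q⊗(0,ω) = (-1.4162718, 0.3119434, -0.6855304, -1.1776738)
updated quaternion q' = (-0.1786, 0.9003, 0.0432, 0.3945)

q' = (-0.1786, 0.9003, 0.0432, 0.3945)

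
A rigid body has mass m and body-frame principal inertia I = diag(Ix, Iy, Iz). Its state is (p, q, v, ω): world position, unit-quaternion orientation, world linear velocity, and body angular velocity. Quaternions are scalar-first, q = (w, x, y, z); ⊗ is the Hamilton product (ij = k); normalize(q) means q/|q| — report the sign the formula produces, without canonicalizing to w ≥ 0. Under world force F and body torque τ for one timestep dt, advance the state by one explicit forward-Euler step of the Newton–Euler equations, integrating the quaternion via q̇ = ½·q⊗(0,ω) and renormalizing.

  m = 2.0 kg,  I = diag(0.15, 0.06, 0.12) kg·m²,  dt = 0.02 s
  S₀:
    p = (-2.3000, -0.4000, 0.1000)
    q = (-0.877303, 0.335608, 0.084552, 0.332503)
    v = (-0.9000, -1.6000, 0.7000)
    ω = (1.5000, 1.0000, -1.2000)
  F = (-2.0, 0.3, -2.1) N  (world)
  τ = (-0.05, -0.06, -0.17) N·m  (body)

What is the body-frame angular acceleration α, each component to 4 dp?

α = (0.1467, -0.1000, -0.2917)

precession coupling ω×(Iω) = (-0.0720, -0.0540, -0.1350)
(τ − ω×Iω)/I = (0.1467, -0.1000, -0.2917)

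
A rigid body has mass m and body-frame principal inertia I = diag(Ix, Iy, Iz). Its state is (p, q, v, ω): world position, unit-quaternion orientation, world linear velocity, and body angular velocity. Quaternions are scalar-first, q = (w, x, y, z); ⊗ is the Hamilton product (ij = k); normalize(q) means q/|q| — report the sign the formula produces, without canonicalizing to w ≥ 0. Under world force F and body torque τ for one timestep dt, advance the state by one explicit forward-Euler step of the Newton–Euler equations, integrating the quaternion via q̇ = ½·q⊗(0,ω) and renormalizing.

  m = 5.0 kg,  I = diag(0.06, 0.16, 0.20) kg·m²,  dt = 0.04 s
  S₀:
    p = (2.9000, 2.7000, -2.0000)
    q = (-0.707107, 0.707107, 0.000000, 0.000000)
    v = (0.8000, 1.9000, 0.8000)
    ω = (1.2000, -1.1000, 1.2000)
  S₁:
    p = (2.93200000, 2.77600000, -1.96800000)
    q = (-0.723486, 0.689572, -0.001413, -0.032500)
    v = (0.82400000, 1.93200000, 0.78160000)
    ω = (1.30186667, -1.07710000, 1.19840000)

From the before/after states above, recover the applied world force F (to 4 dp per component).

F = (3.0000, 4.0000, -2.3000)

v₁ − v₀ = (0.02400000, 0.03200000, -0.01840000)
applied force F = (3.0000, 4.0000, -2.3000)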